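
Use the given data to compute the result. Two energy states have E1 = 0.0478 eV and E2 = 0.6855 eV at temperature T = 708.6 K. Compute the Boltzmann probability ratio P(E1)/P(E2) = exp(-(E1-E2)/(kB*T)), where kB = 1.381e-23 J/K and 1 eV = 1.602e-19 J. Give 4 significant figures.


Step 1: Compute energy difference dE = E1 - E2 = 0.0478 - 0.6855 = -0.6377 eV
Step 2: Convert to Joules: dE_J = -0.6377 * 1.602e-19 = -1.022e-19 J
Step 3: Compute exponent = -dE_J / (kB * T) = -(-1.022e-19) / (1.381e-23 * 708.6) = 10.44
Step 4: P(E1)/P(E2) = exp(10.44) = 3.419e+04

3.419e+04


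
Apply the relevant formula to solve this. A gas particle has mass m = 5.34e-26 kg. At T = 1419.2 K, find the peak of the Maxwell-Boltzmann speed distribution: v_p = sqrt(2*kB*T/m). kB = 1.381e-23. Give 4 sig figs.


Step 1: Numerator = 2*kB*T = 2*1.381e-23*1419.2 = 3.92e-20
Step 2: Ratio = 3.92e-20 / 5.34e-26 = 7.341e+05
Step 3: v_p = sqrt(7.341e+05) = 856.8 m/s

856.8


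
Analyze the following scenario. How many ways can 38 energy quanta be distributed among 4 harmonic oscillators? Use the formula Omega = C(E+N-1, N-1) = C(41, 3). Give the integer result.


Step 1: Use binomial coefficient C(41, 3)
Step 2: Numerator = 41! / 38!
Step 3: Denominator = 3!
Step 4: Omega = 10660

10660


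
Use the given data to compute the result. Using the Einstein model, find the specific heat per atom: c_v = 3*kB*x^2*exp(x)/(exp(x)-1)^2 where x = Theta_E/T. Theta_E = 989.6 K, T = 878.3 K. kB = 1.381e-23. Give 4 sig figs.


Step 1: x = Theta_E/T = 989.6/878.3 = 1.127
Step 2: x^2 = 1.27
Step 3: exp(x) = 3.086
Step 4: c_v = 3*1.381e-23*1.27*3.086/(3.086-1)^2 = 3.731e-23

3.731e-23


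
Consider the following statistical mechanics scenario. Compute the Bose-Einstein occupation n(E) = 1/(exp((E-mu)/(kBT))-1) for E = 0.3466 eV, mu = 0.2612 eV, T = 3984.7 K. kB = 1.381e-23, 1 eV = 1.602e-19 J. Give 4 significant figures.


Step 1: (E - mu) = 0.0854 eV
Step 2: x = (E-mu)*eV/(kB*T) = 0.0854*1.602e-19/(1.381e-23*3984.7) = 0.2486
Step 3: exp(x) = 1.282
Step 4: n = 1/(exp(x)-1) = 3.543

3.543


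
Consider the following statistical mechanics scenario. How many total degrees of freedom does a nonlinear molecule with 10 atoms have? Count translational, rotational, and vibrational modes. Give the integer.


Step 1: Translational DOF = 3
Step 2: Rotational DOF (nonlinear) = 3
Step 3: Vibrational DOF = 3*10 - 6 = 24
Step 4: Total = 3 + 3 + 24 = 30

30


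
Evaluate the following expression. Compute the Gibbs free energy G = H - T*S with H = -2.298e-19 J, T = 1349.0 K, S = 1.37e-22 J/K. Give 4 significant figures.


Step 1: T*S = 1349.0 * 1.37e-22 = 1.848e-19 J
Step 2: G = H - T*S = -2.298e-19 - 1.848e-19
Step 3: G = -4.146e-19 J

-4.146e-19


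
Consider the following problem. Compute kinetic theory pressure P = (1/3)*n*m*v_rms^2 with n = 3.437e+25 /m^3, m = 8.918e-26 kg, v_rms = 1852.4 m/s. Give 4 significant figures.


Step 1: v_rms^2 = 1852.4^2 = 3.431e+06
Step 2: n*m = 3.437e+25*8.918e-26 = 3.065
Step 3: P = (1/3)*3.065*3.431e+06 = 3.506e+06 Pa

3.506e+06


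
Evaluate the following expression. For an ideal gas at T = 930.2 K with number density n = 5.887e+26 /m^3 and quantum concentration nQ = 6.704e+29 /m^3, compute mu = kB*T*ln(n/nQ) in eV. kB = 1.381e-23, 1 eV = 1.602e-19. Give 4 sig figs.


Step 1: n/nQ = 5.887e+26/6.704e+29 = 0.0008781
Step 2: ln(n/nQ) = -7.038
Step 3: mu = kB*T*ln(n/nQ) = 1.285e-20*-7.038 = -9.041e-20 J
Step 4: Convert to eV: -9.041e-20/1.602e-19 = -0.5643 eV

-0.5643


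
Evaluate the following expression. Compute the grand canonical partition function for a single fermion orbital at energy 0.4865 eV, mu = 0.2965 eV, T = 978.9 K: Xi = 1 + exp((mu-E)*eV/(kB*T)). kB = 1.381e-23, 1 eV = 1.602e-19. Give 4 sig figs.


Step 1: (mu - E) = 0.2965 - 0.4865 = -0.19 eV
Step 2: x = (mu-E)*eV/(kB*T) = -0.19*1.602e-19/(1.381e-23*978.9) = -2.252
Step 3: exp(x) = 0.1052
Step 4: Xi = 1 + 0.1052 = 1.105

1.105


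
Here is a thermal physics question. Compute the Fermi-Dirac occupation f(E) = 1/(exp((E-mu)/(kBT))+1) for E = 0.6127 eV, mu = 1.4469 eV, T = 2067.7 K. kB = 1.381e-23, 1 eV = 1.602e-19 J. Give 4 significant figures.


Step 1: (E - mu) = 0.6127 - 1.4469 = -0.8342 eV
Step 2: Convert: (E-mu)*eV = -1.336e-19 J
Step 3: x = (E-mu)*eV/(kB*T) = -4.68
Step 4: f = 1/(exp(-4.68)+1) = 0.9908

0.9908


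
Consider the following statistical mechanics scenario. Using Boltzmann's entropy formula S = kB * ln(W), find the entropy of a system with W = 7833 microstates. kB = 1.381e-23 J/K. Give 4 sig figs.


Step 1: ln(W) = ln(7833) = 8.966
Step 2: S = kB * ln(W) = 1.381e-23 * 8.966
Step 3: S = 1.238e-22 J/K

1.238e-22


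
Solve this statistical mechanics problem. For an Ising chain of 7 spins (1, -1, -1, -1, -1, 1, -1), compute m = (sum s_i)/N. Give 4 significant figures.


Step 1: Count up spins (+1): 2, down spins (-1): 5
Step 2: Total magnetization M = 2 - 5 = -3
Step 3: m = M/N = -3/7 = -0.4286

-0.4286


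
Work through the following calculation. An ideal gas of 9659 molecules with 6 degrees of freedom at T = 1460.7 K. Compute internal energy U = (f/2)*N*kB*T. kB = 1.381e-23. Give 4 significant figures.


Step 1: f/2 = 6/2 = 3.0
Step 2: N*kB*T = 9659*1.381e-23*1460.7 = 1.948e-16
Step 3: U = 3.0 * 1.948e-16 = 5.845e-16 J

5.845e-16


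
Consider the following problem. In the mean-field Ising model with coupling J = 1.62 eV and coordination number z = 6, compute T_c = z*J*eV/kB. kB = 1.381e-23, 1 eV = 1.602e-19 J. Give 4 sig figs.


Step 1: z*J = 6*1.62 = 9.72 eV
Step 2: Convert to Joules: 9.72*1.602e-19 = 1.557e-18 J
Step 3: T_c = 1.557e-18 / 1.381e-23 = 1.128e+05 K

1.128e+05


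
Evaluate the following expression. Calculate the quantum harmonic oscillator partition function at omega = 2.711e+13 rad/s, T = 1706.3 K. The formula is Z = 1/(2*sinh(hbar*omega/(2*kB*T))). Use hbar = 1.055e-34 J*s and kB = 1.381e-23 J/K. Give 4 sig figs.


Step 1: Compute x = hbar*omega/(kB*T) = 1.055e-34*2.711e+13/(1.381e-23*1706.3) = 0.1214
Step 2: x/2 = 0.06069
Step 3: sinh(x/2) = 0.06073
Step 4: Z = 1/(2*0.06073) = 8.234

8.234


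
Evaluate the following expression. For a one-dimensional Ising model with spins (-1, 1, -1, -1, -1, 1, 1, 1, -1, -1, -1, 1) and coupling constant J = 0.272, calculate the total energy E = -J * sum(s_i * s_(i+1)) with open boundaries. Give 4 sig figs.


Step 1: Nearest-neighbor products: -1, -1, 1, 1, -1, 1, 1, -1, 1, 1, -1
Step 2: Sum of products = 1
Step 3: E = -0.272 * 1 = -0.272

-0.272


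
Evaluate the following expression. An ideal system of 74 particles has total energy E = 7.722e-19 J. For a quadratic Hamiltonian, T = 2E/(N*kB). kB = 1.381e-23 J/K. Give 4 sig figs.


Step 1: Numerator = 2*E = 2*7.722e-19 = 1.544e-18 J
Step 2: Denominator = N*kB = 74*1.381e-23 = 1.022e-21
Step 3: T = 1.544e-18 / 1.022e-21 = 1511 K

1511


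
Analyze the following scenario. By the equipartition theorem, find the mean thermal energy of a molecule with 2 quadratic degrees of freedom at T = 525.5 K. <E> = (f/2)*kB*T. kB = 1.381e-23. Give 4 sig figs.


Step 1: f/2 = 2/2 = 1
Step 2: kB*T = 1.381e-23 * 525.5 = 7.257e-21
Step 3: <E> = 1 * 7.257e-21 = 7.257e-21 J

7.257e-21


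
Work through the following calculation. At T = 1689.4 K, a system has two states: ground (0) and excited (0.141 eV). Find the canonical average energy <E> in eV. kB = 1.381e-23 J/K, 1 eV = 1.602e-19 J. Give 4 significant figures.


Step 1: beta*E = 0.141*1.602e-19/(1.381e-23*1689.4) = 0.9682
Step 2: exp(-beta*E) = 0.3798
Step 3: <E> = 0.141*0.3798/(1+0.3798) = 0.03881 eV

0.03881


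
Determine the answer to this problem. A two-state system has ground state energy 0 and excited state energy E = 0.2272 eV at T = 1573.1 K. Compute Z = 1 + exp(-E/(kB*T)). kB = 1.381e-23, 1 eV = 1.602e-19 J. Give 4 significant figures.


Step 1: Compute beta*E = E*eV/(kB*T) = 0.2272*1.602e-19/(1.381e-23*1573.1) = 1.675
Step 2: exp(-beta*E) = exp(-1.675) = 0.1872
Step 3: Z = 1 + 0.1872 = 1.187

1.187


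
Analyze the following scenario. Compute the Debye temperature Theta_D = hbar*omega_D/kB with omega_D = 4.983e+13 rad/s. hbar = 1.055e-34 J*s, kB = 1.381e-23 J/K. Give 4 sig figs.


Step 1: hbar*omega_D = 1.055e-34 * 4.983e+13 = 5.257e-21 J
Step 2: Theta_D = 5.257e-21 / 1.381e-23
Step 3: Theta_D = 380.7 K

380.7


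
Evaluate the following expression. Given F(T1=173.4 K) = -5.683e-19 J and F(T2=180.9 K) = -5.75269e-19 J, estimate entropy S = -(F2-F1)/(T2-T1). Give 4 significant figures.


Step 1: dF = F2 - F1 = -5.75269e-19 - (-5.683e-19) = -6.969e-21 J
Step 2: dT = T2 - T1 = 180.9 - 173.4 = 7.5 K
Step 3: S = -dF/dT = -(-6.969e-21)/7.5 = 9.292e-22 J/K

9.292e-22


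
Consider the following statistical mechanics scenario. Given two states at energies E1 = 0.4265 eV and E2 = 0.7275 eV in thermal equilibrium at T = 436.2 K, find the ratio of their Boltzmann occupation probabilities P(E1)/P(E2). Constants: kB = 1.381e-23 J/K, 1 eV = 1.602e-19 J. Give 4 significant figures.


Step 1: Compute energy difference dE = E1 - E2 = 0.4265 - 0.7275 = -0.301 eV
Step 2: Convert to Joules: dE_J = -0.301 * 1.602e-19 = -4.822e-20 J
Step 3: Compute exponent = -dE_J / (kB * T) = -(-4.822e-20) / (1.381e-23 * 436.2) = 8.005
Step 4: P(E1)/P(E2) = exp(8.005) = 2995

2995


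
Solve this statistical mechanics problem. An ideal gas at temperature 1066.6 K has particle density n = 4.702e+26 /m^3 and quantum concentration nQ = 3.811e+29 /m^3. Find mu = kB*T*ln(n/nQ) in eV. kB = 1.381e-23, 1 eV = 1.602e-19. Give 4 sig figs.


Step 1: n/nQ = 4.702e+26/3.811e+29 = 0.001234
Step 2: ln(n/nQ) = -6.698
Step 3: mu = kB*T*ln(n/nQ) = 1.473e-20*-6.698 = -9.865e-20 J
Step 4: Convert to eV: -9.865e-20/1.602e-19 = -0.6158 eV

-0.6158


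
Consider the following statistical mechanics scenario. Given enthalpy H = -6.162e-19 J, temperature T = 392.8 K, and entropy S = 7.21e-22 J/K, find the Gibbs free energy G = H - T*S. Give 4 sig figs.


Step 1: T*S = 392.8 * 7.21e-22 = 2.832e-19 J
Step 2: G = H - T*S = -6.162e-19 - 2.832e-19
Step 3: G = -8.994e-19 J

-8.994e-19


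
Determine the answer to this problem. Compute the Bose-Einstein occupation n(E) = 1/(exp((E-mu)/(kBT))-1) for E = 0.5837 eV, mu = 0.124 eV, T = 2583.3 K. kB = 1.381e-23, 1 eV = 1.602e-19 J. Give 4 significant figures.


Step 1: (E - mu) = 0.4597 eV
Step 2: x = (E-mu)*eV/(kB*T) = 0.4597*1.602e-19/(1.381e-23*2583.3) = 2.064
Step 3: exp(x) = 7.88
Step 4: n = 1/(exp(x)-1) = 0.1454

0.1454


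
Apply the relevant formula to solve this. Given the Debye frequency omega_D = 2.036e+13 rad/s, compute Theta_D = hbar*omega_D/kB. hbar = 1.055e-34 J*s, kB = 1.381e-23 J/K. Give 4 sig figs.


Step 1: hbar*omega_D = 1.055e-34 * 2.036e+13 = 2.148e-21 J
Step 2: Theta_D = 2.148e-21 / 1.381e-23
Step 3: Theta_D = 155.5 K

155.5


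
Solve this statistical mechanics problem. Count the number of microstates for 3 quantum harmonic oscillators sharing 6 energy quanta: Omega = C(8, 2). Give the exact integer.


Step 1: Use binomial coefficient C(8, 2)
Step 2: Numerator = 8! / 6!
Step 3: Denominator = 2!
Step 4: Omega = 28

28


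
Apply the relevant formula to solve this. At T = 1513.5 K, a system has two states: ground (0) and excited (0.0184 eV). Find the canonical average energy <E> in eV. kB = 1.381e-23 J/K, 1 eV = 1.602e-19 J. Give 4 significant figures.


Step 1: beta*E = 0.0184*1.602e-19/(1.381e-23*1513.5) = 0.141
Step 2: exp(-beta*E) = 0.8685
Step 3: <E> = 0.0184*0.8685/(1+0.8685) = 0.008552 eV

0.008552


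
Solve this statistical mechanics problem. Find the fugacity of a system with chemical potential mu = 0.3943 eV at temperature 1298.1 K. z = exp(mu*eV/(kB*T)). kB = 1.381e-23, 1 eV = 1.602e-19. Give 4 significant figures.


Step 1: Convert mu to Joules: 0.3943*1.602e-19 = 6.317e-20 J
Step 2: kB*T = 1.381e-23*1298.1 = 1.793e-20 J
Step 3: mu/(kB*T) = 3.524
Step 4: z = exp(3.524) = 33.91

33.91


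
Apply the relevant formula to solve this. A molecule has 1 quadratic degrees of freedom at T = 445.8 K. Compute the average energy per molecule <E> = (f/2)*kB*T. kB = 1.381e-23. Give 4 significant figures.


Step 1: f/2 = 1/2 = 0.5
Step 2: kB*T = 1.381e-23 * 445.8 = 6.156e-21
Step 3: <E> = 0.5 * 6.156e-21 = 3.078e-21 J

3.078e-21


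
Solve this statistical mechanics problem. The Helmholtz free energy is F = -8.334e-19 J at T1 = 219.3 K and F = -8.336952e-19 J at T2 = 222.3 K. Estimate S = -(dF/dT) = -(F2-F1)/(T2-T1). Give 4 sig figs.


Step 1: dF = F2 - F1 = -8.336952e-19 - (-8.334e-19) = -2.952e-22 J
Step 2: dT = T2 - T1 = 222.3 - 219.3 = 3 K
Step 3: S = -dF/dT = -(-2.952e-22)/3 = 9.84e-23 J/K

9.84e-23


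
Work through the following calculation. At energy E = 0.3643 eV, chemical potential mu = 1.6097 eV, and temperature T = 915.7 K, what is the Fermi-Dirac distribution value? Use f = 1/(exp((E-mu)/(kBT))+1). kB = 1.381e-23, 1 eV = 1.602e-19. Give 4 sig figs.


Step 1: (E - mu) = 0.3643 - 1.6097 = -1.245 eV
Step 2: Convert: (E-mu)*eV = -1.995e-19 J
Step 3: x = (E-mu)*eV/(kB*T) = -15.78
Step 4: f = 1/(exp(-15.78)+1) = 1

1


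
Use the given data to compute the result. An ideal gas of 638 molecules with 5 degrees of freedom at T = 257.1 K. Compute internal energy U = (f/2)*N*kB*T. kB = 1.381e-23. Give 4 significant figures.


Step 1: f/2 = 5/2 = 2.5
Step 2: N*kB*T = 638*1.381e-23*257.1 = 2.265e-18
Step 3: U = 2.5 * 2.265e-18 = 5.663e-18 J

5.663e-18


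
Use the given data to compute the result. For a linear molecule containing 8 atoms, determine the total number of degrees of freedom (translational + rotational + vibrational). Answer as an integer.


Step 1: Translational DOF = 3
Step 2: Rotational DOF (linear) = 2
Step 3: Vibrational DOF = 3*8 - 5 = 19
Step 4: Total = 3 + 2 + 19 = 24

24


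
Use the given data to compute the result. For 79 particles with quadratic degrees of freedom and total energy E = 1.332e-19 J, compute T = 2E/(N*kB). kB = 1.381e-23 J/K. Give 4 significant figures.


Step 1: Numerator = 2*E = 2*1.332e-19 = 2.664e-19 J
Step 2: Denominator = N*kB = 79*1.381e-23 = 1.091e-21
Step 3: T = 2.664e-19 / 1.091e-21 = 244.2 K

244.2


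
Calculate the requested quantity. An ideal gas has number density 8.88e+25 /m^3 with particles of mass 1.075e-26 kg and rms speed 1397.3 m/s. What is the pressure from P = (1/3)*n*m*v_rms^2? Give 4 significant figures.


Step 1: v_rms^2 = 1397.3^2 = 1.952e+06
Step 2: n*m = 8.88e+25*1.075e-26 = 0.9546
Step 3: P = (1/3)*0.9546*1.952e+06 = 6.213e+05 Pa

6.213e+05


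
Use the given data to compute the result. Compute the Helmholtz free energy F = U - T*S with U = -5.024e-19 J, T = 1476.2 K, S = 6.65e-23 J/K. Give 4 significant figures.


Step 1: T*S = 1476.2 * 6.65e-23 = 9.817e-20 J
Step 2: F = U - T*S = -5.024e-19 - 9.817e-20
Step 3: F = -6.006e-19 J

-6.006e-19


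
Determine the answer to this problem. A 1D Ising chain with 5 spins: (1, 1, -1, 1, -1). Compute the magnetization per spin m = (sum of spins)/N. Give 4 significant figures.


Step 1: Count up spins (+1): 3, down spins (-1): 2
Step 2: Total magnetization M = 3 - 2 = 1
Step 3: m = M/N = 1/5 = 0.2

0.2


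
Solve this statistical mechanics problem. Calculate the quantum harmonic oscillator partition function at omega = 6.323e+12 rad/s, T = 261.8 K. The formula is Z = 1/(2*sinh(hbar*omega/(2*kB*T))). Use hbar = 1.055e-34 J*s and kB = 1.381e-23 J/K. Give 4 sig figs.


Step 1: Compute x = hbar*omega/(kB*T) = 1.055e-34*6.323e+12/(1.381e-23*261.8) = 0.1845
Step 2: x/2 = 0.09225
Step 3: sinh(x/2) = 0.09238
Step 4: Z = 1/(2*0.09238) = 5.412

5.412


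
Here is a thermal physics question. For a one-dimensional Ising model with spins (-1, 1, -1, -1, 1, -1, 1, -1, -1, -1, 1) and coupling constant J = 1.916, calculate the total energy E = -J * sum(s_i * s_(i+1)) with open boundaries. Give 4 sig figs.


Step 1: Nearest-neighbor products: -1, -1, 1, -1, -1, -1, -1, 1, 1, -1
Step 2: Sum of products = -4
Step 3: E = -1.916 * -4 = 7.664

7.664


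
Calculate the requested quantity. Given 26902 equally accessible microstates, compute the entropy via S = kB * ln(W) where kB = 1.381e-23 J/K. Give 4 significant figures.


Step 1: ln(W) = ln(26902) = 10.2
Step 2: S = kB * ln(W) = 1.381e-23 * 10.2
Step 3: S = 1.409e-22 J/K

1.409e-22


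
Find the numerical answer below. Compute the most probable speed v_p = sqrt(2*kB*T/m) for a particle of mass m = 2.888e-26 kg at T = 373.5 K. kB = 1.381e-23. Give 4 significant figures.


Step 1: Numerator = 2*kB*T = 2*1.381e-23*373.5 = 1.032e-20
Step 2: Ratio = 1.032e-20 / 2.888e-26 = 3.572e+05
Step 3: v_p = sqrt(3.572e+05) = 597.7 m/s

597.7


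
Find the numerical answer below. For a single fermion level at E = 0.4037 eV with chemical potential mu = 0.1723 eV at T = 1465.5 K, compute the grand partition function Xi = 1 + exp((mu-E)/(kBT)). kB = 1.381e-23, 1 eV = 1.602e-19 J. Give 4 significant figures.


Step 1: (mu - E) = 0.1723 - 0.4037 = -0.2314 eV
Step 2: x = (mu-E)*eV/(kB*T) = -0.2314*1.602e-19/(1.381e-23*1465.5) = -1.832
Step 3: exp(x) = 0.1601
Step 4: Xi = 1 + 0.1601 = 1.16

1.16


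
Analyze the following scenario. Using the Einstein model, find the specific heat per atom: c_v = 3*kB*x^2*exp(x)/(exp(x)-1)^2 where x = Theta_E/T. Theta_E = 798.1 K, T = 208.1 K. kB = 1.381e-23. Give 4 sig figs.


Step 1: x = Theta_E/T = 798.1/208.1 = 3.835
Step 2: x^2 = 14.71
Step 3: exp(x) = 46.3
Step 4: c_v = 3*1.381e-23*14.71*46.3/(46.3-1)^2 = 1.375e-23

1.375e-23


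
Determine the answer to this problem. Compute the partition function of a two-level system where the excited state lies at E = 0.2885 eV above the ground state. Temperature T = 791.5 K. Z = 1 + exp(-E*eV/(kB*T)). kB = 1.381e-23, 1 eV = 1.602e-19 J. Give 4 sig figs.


Step 1: Compute beta*E = E*eV/(kB*T) = 0.2885*1.602e-19/(1.381e-23*791.5) = 4.228
Step 2: exp(-beta*E) = exp(-4.228) = 0.01458
Step 3: Z = 1 + 0.01458 = 1.015

1.015


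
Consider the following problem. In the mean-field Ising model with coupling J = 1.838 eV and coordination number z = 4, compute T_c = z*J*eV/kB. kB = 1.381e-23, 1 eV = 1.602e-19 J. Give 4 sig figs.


Step 1: z*J = 4*1.838 = 7.352 eV
Step 2: Convert to Joules: 7.352*1.602e-19 = 1.178e-18 J
Step 3: T_c = 1.178e-18 / 1.381e-23 = 8.529e+04 K

8.529e+04


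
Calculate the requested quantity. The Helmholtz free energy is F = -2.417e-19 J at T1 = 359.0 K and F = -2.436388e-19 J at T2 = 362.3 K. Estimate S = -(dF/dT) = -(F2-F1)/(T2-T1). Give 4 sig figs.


Step 1: dF = F2 - F1 = -2.436388e-19 - (-2.417e-19) = -1.9388e-21 J
Step 2: dT = T2 - T1 = 362.3 - 359.0 = 3.3 K
Step 3: S = -dF/dT = -(-1.9388e-21)/3.3 = 5.875e-22 J/K

5.875e-22


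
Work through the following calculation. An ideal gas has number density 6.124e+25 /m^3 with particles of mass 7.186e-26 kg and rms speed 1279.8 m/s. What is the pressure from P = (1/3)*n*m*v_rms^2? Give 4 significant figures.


Step 1: v_rms^2 = 1279.8^2 = 1.638e+06
Step 2: n*m = 6.124e+25*7.186e-26 = 4.401
Step 3: P = (1/3)*4.401*1.638e+06 = 2.403e+06 Pa

2.403e+06


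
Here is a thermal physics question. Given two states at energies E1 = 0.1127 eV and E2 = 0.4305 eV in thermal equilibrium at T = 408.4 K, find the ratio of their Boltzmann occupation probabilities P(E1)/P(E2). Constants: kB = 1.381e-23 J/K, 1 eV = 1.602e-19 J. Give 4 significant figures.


Step 1: Compute energy difference dE = E1 - E2 = 0.1127 - 0.4305 = -0.3178 eV
Step 2: Convert to Joules: dE_J = -0.3178 * 1.602e-19 = -5.091e-20 J
Step 3: Compute exponent = -dE_J / (kB * T) = -(-5.091e-20) / (1.381e-23 * 408.4) = 9.027
Step 4: P(E1)/P(E2) = exp(9.027) = 8324

8324


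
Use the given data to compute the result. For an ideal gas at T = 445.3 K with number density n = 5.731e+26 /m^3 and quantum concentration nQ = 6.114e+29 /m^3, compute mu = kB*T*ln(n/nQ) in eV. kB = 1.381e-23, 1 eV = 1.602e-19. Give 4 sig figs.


Step 1: n/nQ = 5.731e+26/6.114e+29 = 0.0009374
Step 2: ln(n/nQ) = -6.972
Step 3: mu = kB*T*ln(n/nQ) = 6.15e-21*-6.972 = -4.288e-20 J
Step 4: Convert to eV: -4.288e-20/1.602e-19 = -0.2677 eV

-0.2677


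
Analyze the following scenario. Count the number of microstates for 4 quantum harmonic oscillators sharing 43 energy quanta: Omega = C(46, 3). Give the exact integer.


Step 1: Use binomial coefficient C(46, 3)
Step 2: Numerator = 46! / 43!
Step 3: Denominator = 3!
Step 4: Omega = 15180

15180


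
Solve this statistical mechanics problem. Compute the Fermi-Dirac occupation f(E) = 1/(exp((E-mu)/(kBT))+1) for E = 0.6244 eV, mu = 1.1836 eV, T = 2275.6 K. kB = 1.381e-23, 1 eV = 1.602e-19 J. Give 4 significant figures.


Step 1: (E - mu) = 0.6244 - 1.1836 = -0.5592 eV
Step 2: Convert: (E-mu)*eV = -8.958e-20 J
Step 3: x = (E-mu)*eV/(kB*T) = -2.851
Step 4: f = 1/(exp(-2.851)+1) = 0.9454

0.9454


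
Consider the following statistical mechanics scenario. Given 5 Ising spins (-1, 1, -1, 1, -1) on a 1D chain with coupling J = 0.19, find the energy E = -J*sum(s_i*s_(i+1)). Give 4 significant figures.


Step 1: Nearest-neighbor products: -1, -1, -1, -1
Step 2: Sum of products = -4
Step 3: E = -0.19 * -4 = 0.76

0.76


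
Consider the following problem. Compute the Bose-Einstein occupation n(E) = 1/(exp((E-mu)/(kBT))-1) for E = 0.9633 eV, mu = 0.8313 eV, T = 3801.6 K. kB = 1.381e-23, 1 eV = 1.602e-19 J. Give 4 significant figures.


Step 1: (E - mu) = 0.132 eV
Step 2: x = (E-mu)*eV/(kB*T) = 0.132*1.602e-19/(1.381e-23*3801.6) = 0.4028
Step 3: exp(x) = 1.496
Step 4: n = 1/(exp(x)-1) = 2.016

2.016


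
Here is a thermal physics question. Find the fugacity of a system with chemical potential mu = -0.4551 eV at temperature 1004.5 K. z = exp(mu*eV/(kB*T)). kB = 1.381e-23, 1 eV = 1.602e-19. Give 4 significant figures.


Step 1: Convert mu to Joules: -0.4551*1.602e-19 = -7.291e-20 J
Step 2: kB*T = 1.381e-23*1004.5 = 1.387e-20 J
Step 3: mu/(kB*T) = -5.256
Step 4: z = exp(-5.256) = 0.005218

0.005218


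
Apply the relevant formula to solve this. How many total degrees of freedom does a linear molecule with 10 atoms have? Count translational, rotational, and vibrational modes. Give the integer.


Step 1: Translational DOF = 3
Step 2: Rotational DOF (linear) = 2
Step 3: Vibrational DOF = 3*10 - 5 = 25
Step 4: Total = 3 + 2 + 25 = 30

30


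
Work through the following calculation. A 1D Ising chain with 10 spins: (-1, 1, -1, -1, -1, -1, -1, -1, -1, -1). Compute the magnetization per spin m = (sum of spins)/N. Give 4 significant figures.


Step 1: Count up spins (+1): 1, down spins (-1): 9
Step 2: Total magnetization M = 1 - 9 = -8
Step 3: m = M/N = -8/10 = -0.8

-0.8


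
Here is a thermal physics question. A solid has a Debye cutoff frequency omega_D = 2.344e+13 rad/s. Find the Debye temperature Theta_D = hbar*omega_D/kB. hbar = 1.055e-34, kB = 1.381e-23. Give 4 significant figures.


Step 1: hbar*omega_D = 1.055e-34 * 2.344e+13 = 2.473e-21 J
Step 2: Theta_D = 2.473e-21 / 1.381e-23
Step 3: Theta_D = 179.1 K

179.1


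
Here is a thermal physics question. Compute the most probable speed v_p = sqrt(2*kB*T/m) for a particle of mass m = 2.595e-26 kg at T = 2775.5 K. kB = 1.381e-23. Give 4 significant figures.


Step 1: Numerator = 2*kB*T = 2*1.381e-23*2775.5 = 7.666e-20
Step 2: Ratio = 7.666e-20 / 2.595e-26 = 2.954e+06
Step 3: v_p = sqrt(2.954e+06) = 1719 m/s

1719


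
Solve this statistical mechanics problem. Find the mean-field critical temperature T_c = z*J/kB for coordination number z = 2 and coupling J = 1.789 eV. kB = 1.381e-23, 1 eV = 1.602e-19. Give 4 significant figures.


Step 1: z*J = 2*1.789 = 3.578 eV
Step 2: Convert to Joules: 3.578*1.602e-19 = 5.732e-19 J
Step 3: T_c = 5.732e-19 / 1.381e-23 = 4.151e+04 K

4.151e+04


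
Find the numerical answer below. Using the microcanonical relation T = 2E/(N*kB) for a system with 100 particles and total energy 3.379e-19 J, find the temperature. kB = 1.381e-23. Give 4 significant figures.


Step 1: Numerator = 2*E = 2*3.379e-19 = 6.758e-19 J
Step 2: Denominator = N*kB = 100*1.381e-23 = 1.381e-21
Step 3: T = 6.758e-19 / 1.381e-21 = 489.4 K

489.4


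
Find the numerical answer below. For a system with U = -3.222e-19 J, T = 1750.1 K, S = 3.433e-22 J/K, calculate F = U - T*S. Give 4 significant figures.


Step 1: T*S = 1750.1 * 3.433e-22 = 6.008e-19 J
Step 2: F = U - T*S = -3.222e-19 - 6.008e-19
Step 3: F = -9.23e-19 J

-9.23e-19


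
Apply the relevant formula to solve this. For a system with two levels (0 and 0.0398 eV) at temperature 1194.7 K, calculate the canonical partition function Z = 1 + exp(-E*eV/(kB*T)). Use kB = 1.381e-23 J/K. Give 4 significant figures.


Step 1: Compute beta*E = E*eV/(kB*T) = 0.0398*1.602e-19/(1.381e-23*1194.7) = 0.3864
Step 2: exp(-beta*E) = exp(-0.3864) = 0.6795
Step 3: Z = 1 + 0.6795 = 1.679

1.679


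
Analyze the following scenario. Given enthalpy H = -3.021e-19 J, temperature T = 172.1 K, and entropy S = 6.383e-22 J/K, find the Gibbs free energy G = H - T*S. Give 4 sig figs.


Step 1: T*S = 172.1 * 6.383e-22 = 1.099e-19 J
Step 2: G = H - T*S = -3.021e-19 - 1.099e-19
Step 3: G = -4.12e-19 J

-4.12e-19


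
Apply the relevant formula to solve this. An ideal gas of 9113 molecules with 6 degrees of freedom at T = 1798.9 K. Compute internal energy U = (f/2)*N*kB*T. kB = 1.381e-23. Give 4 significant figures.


Step 1: f/2 = 6/2 = 3.0
Step 2: N*kB*T = 9113*1.381e-23*1798.9 = 2.264e-16
Step 3: U = 3.0 * 2.264e-16 = 6.792e-16 J

6.792e-16


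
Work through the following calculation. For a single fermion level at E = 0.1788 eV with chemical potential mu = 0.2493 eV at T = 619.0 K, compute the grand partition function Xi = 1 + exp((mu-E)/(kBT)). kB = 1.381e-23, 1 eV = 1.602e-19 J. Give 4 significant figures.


Step 1: (mu - E) = 0.2493 - 0.1788 = 0.0705 eV
Step 2: x = (mu-E)*eV/(kB*T) = 0.0705*1.602e-19/(1.381e-23*619.0) = 1.321
Step 3: exp(x) = 3.748
Step 4: Xi = 1 + 3.748 = 4.748

4.748


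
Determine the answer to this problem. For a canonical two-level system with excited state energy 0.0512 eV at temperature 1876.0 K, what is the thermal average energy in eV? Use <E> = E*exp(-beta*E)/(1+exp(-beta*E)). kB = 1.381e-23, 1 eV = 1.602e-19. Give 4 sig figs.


Step 1: beta*E = 0.0512*1.602e-19/(1.381e-23*1876.0) = 0.3166
Step 2: exp(-beta*E) = 0.7286
Step 3: <E> = 0.0512*0.7286/(1+0.7286) = 0.02158 eV

0.02158


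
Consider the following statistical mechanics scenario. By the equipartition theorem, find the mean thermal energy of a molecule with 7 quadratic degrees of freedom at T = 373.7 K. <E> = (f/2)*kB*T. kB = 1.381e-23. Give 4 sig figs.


Step 1: f/2 = 7/2 = 3.5
Step 2: kB*T = 1.381e-23 * 373.7 = 5.161e-21
Step 3: <E> = 3.5 * 5.161e-21 = 1.806e-20 J

1.806e-20


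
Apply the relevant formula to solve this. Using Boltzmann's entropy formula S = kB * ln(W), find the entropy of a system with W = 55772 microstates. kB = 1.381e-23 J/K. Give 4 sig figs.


Step 1: ln(W) = ln(55772) = 10.93
Step 2: S = kB * ln(W) = 1.381e-23 * 10.93
Step 3: S = 1.509e-22 J/K

1.509e-22


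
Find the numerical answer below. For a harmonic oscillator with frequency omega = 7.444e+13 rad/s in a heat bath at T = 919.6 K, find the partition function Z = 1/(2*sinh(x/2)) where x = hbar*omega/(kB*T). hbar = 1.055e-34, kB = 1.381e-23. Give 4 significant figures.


Step 1: Compute x = hbar*omega/(kB*T) = 1.055e-34*7.444e+13/(1.381e-23*919.6) = 0.6184
Step 2: x/2 = 0.3092
Step 3: sinh(x/2) = 0.3141
Step 4: Z = 1/(2*0.3141) = 1.592

1.592


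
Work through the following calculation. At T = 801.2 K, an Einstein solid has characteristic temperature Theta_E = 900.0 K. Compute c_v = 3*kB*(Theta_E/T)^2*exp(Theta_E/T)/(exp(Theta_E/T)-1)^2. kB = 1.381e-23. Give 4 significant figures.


Step 1: x = Theta_E/T = 900.0/801.2 = 1.123
Step 2: x^2 = 1.262
Step 3: exp(x) = 3.075
Step 4: c_v = 3*1.381e-23*1.262*3.075/(3.075-1)^2 = 3.734e-23

3.734e-23


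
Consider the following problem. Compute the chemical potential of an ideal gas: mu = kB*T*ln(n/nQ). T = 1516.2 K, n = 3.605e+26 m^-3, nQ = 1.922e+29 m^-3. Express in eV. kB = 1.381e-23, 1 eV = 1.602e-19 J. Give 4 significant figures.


Step 1: n/nQ = 3.605e+26/1.922e+29 = 0.001876
Step 2: ln(n/nQ) = -6.279
Step 3: mu = kB*T*ln(n/nQ) = 2.094e-20*-6.279 = -1.315e-19 J
Step 4: Convert to eV: -1.315e-19/1.602e-19 = -0.8207 eV

-0.8207


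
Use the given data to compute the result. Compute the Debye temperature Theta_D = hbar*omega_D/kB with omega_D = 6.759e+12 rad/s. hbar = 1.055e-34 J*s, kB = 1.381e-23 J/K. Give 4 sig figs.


Step 1: hbar*omega_D = 1.055e-34 * 6.759e+12 = 7.131e-22 J
Step 2: Theta_D = 7.131e-22 / 1.381e-23
Step 3: Theta_D = 51.63 K

51.63


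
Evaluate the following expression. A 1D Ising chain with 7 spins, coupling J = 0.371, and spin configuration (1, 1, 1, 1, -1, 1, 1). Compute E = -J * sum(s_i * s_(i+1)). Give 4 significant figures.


Step 1: Nearest-neighbor products: 1, 1, 1, -1, -1, 1
Step 2: Sum of products = 2
Step 3: E = -0.371 * 2 = -0.742

-0.742


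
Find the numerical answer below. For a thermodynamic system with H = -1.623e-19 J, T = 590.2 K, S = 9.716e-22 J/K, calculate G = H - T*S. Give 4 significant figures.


Step 1: T*S = 590.2 * 9.716e-22 = 5.734e-19 J
Step 2: G = H - T*S = -1.623e-19 - 5.734e-19
Step 3: G = -7.357e-19 J

-7.357e-19


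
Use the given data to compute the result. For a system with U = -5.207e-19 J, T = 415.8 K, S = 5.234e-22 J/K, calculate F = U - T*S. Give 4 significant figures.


Step 1: T*S = 415.8 * 5.234e-22 = 2.176e-19 J
Step 2: F = U - T*S = -5.207e-19 - 2.176e-19
Step 3: F = -7.383e-19 J

-7.383e-19


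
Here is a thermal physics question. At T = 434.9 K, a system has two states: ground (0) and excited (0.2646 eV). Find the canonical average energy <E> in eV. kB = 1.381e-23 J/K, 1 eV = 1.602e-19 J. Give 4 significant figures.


Step 1: beta*E = 0.2646*1.602e-19/(1.381e-23*434.9) = 7.058
Step 2: exp(-beta*E) = 0.0008607
Step 3: <E> = 0.2646*0.0008607/(1+0.0008607) = 0.0002275 eV

0.0002275


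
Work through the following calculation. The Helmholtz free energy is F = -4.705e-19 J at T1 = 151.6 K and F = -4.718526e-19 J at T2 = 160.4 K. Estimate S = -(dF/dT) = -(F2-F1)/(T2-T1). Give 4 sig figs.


Step 1: dF = F2 - F1 = -4.718526e-19 - (-4.705e-19) = -1.3526e-21 J
Step 2: dT = T2 - T1 = 160.4 - 151.6 = 8.8 K
Step 3: S = -dF/dT = -(-1.3526e-21)/8.8 = 1.537e-22 J/K

1.537e-22


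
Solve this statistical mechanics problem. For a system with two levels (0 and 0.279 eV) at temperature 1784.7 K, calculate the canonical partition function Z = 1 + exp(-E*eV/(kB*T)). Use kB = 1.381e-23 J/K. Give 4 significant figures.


Step 1: Compute beta*E = E*eV/(kB*T) = 0.279*1.602e-19/(1.381e-23*1784.7) = 1.813
Step 2: exp(-beta*E) = exp(-1.813) = 0.1631
Step 3: Z = 1 + 0.1631 = 1.163

1.163


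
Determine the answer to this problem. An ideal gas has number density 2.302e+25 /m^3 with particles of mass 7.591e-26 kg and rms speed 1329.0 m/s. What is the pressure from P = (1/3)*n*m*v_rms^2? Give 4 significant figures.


Step 1: v_rms^2 = 1329.0^2 = 1.766e+06
Step 2: n*m = 2.302e+25*7.591e-26 = 1.747
Step 3: P = (1/3)*1.747*1.766e+06 = 1.029e+06 Pa

1.029e+06


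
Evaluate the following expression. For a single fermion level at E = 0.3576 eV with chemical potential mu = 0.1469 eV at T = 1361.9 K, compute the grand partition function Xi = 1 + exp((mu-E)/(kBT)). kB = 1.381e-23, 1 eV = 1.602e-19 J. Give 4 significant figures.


Step 1: (mu - E) = 0.1469 - 0.3576 = -0.2107 eV
Step 2: x = (mu-E)*eV/(kB*T) = -0.2107*1.602e-19/(1.381e-23*1361.9) = -1.795
Step 3: exp(x) = 0.1662
Step 4: Xi = 1 + 0.1662 = 1.166

1.166


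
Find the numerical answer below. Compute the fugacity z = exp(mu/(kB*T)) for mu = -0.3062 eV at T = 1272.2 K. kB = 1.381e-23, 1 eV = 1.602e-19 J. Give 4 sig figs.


Step 1: Convert mu to Joules: -0.3062*1.602e-19 = -4.905e-20 J
Step 2: kB*T = 1.381e-23*1272.2 = 1.757e-20 J
Step 3: mu/(kB*T) = -2.792
Step 4: z = exp(-2.792) = 0.0613

0.0613


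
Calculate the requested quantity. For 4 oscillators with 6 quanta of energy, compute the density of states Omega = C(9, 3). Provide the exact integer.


Step 1: Use binomial coefficient C(9, 3)
Step 2: Numerator = 9! / 6!
Step 3: Denominator = 3!
Step 4: Omega = 84

84


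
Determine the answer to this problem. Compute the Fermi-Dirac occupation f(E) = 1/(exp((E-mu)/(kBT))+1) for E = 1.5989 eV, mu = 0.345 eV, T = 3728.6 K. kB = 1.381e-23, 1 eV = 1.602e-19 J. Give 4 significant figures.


Step 1: (E - mu) = 1.5989 - 0.345 = 1.254 eV
Step 2: Convert: (E-mu)*eV = 2.009e-19 J
Step 3: x = (E-mu)*eV/(kB*T) = 3.901
Step 4: f = 1/(exp(3.901)+1) = 0.01982

0.01982


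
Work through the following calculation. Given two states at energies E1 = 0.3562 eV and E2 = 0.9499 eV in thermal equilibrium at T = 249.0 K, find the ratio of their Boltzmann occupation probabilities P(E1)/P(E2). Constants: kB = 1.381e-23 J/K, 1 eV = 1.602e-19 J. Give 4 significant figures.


Step 1: Compute energy difference dE = E1 - E2 = 0.3562 - 0.9499 = -0.5937 eV
Step 2: Convert to Joules: dE_J = -0.5937 * 1.602e-19 = -9.511e-20 J
Step 3: Compute exponent = -dE_J / (kB * T) = -(-9.511e-20) / (1.381e-23 * 249.0) = 27.66
Step 4: P(E1)/P(E2) = exp(27.66) = 1.028e+12

1.028e+12


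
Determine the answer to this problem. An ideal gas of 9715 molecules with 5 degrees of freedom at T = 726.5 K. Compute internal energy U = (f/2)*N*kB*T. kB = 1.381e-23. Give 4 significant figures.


Step 1: f/2 = 5/2 = 2.5
Step 2: N*kB*T = 9715*1.381e-23*726.5 = 9.747e-17
Step 3: U = 2.5 * 9.747e-17 = 2.437e-16 J

2.437e-16


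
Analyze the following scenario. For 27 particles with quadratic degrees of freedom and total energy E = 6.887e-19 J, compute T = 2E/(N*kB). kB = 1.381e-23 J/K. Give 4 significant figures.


Step 1: Numerator = 2*E = 2*6.887e-19 = 1.377e-18 J
Step 2: Denominator = N*kB = 27*1.381e-23 = 3.729e-22
Step 3: T = 1.377e-18 / 3.729e-22 = 3694 K

3694


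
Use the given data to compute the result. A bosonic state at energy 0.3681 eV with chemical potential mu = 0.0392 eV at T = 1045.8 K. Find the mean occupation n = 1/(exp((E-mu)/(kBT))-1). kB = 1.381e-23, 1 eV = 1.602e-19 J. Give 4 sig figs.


Step 1: (E - mu) = 0.3289 eV
Step 2: x = (E-mu)*eV/(kB*T) = 0.3289*1.602e-19/(1.381e-23*1045.8) = 3.648
Step 3: exp(x) = 38.41
Step 4: n = 1/(exp(x)-1) = 0.02673

0.02673


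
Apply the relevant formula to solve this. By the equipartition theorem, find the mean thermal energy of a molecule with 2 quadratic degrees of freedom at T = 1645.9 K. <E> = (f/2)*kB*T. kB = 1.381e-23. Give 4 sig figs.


Step 1: f/2 = 2/2 = 1
Step 2: kB*T = 1.381e-23 * 1645.9 = 2.273e-20
Step 3: <E> = 1 * 2.273e-20 = 2.273e-20 J

2.273e-20


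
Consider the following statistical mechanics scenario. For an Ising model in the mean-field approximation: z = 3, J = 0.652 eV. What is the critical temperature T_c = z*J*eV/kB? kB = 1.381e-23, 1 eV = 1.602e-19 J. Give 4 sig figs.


Step 1: z*J = 3*0.652 = 1.956 eV
Step 2: Convert to Joules: 1.956*1.602e-19 = 3.134e-19 J
Step 3: T_c = 3.134e-19 / 1.381e-23 = 2.269e+04 K

2.269e+04


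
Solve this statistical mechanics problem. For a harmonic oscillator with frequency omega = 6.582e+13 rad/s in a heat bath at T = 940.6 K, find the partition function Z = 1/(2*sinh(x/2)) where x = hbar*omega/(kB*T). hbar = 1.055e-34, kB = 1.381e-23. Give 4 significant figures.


Step 1: Compute x = hbar*omega/(kB*T) = 1.055e-34*6.582e+13/(1.381e-23*940.6) = 0.5346
Step 2: x/2 = 0.2673
Step 3: sinh(x/2) = 0.2705
Step 4: Z = 1/(2*0.2705) = 1.849

1.849


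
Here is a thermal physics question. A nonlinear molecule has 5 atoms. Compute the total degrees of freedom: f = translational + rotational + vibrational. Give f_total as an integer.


Step 1: Translational DOF = 3
Step 2: Rotational DOF (nonlinear) = 3
Step 3: Vibrational DOF = 3*5 - 6 = 9
Step 4: Total = 3 + 3 + 9 = 15

15


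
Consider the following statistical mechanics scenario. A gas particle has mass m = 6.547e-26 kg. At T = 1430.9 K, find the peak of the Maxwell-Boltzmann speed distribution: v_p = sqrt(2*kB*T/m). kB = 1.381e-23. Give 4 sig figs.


Step 1: Numerator = 2*kB*T = 2*1.381e-23*1430.9 = 3.952e-20
Step 2: Ratio = 3.952e-20 / 6.547e-26 = 6.037e+05
Step 3: v_p = sqrt(6.037e+05) = 777 m/s

777


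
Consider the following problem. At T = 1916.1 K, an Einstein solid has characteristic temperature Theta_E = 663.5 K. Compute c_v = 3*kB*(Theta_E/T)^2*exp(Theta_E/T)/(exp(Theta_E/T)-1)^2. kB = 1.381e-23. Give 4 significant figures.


Step 1: x = Theta_E/T = 663.5/1916.1 = 0.3463
Step 2: x^2 = 0.1199
Step 3: exp(x) = 1.414
Step 4: c_v = 3*1.381e-23*0.1199*1.414/(1.414-1)^2 = 4.102e-23

4.102e-23


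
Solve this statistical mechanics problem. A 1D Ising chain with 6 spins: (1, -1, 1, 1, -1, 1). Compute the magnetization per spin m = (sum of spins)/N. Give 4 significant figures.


Step 1: Count up spins (+1): 4, down spins (-1): 2
Step 2: Total magnetization M = 4 - 2 = 2
Step 3: m = M/N = 2/6 = 0.3333

0.3333


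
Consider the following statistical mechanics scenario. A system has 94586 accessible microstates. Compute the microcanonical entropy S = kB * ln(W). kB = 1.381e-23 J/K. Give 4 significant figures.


Step 1: ln(W) = ln(94586) = 11.46
Step 2: S = kB * ln(W) = 1.381e-23 * 11.46
Step 3: S = 1.582e-22 J/K

1.582e-22


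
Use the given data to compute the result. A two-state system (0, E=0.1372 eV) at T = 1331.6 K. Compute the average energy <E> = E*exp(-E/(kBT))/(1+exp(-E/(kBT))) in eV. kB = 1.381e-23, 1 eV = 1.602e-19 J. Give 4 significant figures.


Step 1: beta*E = 0.1372*1.602e-19/(1.381e-23*1331.6) = 1.195
Step 2: exp(-beta*E) = 0.3026
Step 3: <E> = 0.1372*0.3026/(1+0.3026) = 0.03188 eV

0.03188


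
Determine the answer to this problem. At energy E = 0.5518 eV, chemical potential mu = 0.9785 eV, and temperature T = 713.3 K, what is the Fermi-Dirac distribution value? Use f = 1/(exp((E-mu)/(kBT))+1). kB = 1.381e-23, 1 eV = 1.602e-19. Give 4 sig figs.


Step 1: (E - mu) = 0.5518 - 0.9785 = -0.4267 eV
Step 2: Convert: (E-mu)*eV = -6.836e-20 J
Step 3: x = (E-mu)*eV/(kB*T) = -6.939
Step 4: f = 1/(exp(-6.939)+1) = 0.999

0.999


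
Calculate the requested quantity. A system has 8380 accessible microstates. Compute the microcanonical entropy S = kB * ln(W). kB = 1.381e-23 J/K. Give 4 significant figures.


Step 1: ln(W) = ln(8380) = 9.034
Step 2: S = kB * ln(W) = 1.381e-23 * 9.034
Step 3: S = 1.248e-22 J/K

1.248e-22


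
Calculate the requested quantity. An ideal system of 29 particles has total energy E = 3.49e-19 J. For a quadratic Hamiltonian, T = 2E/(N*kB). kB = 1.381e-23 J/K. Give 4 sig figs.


Step 1: Numerator = 2*E = 2*3.49e-19 = 6.98e-19 J
Step 2: Denominator = N*kB = 29*1.381e-23 = 4.005e-22
Step 3: T = 6.98e-19 / 4.005e-22 = 1743 K

1743


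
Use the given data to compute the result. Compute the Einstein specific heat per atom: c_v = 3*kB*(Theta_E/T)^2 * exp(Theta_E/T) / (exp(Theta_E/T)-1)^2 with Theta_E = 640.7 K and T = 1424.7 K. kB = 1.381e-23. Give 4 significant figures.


Step 1: x = Theta_E/T = 640.7/1424.7 = 0.4497
Step 2: x^2 = 0.2022
Step 3: exp(x) = 1.568
Step 4: c_v = 3*1.381e-23*0.2022*1.568/(1.568-1)^2 = 4.074e-23

4.074e-23


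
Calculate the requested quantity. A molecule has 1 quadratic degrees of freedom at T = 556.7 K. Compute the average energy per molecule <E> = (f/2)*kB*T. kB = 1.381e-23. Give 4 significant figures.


Step 1: f/2 = 1/2 = 0.5
Step 2: kB*T = 1.381e-23 * 556.7 = 7.688e-21
Step 3: <E> = 0.5 * 7.688e-21 = 3.844e-21 J

3.844e-21


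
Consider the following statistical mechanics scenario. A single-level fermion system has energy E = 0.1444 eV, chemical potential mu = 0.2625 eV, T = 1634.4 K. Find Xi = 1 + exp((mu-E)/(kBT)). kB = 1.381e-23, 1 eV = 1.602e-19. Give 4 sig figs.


Step 1: (mu - E) = 0.2625 - 0.1444 = 0.1181 eV
Step 2: x = (mu-E)*eV/(kB*T) = 0.1181*1.602e-19/(1.381e-23*1634.4) = 0.8382
Step 3: exp(x) = 2.312
Step 4: Xi = 1 + 2.312 = 3.312

3.312
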